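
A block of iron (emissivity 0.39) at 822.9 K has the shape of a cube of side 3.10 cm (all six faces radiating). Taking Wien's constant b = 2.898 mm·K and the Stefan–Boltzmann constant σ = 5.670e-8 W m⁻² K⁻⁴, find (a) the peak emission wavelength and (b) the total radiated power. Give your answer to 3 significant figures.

λ_max ≈ 3.52 μm; P ≈ 58.5 W

(a) λ_max = b/T = 2.898×10⁻³/822.9 = 3.522×10⁻⁶ m = 3.52 μm.
Area A = 6s² = 6×(0.0310 m)² = 5.766×10⁻³ m².
(b) P = εσAT⁴ = 0.39×5.670×10⁻⁸×5.766×10⁻³×(822.9)⁴ = 58.5 W.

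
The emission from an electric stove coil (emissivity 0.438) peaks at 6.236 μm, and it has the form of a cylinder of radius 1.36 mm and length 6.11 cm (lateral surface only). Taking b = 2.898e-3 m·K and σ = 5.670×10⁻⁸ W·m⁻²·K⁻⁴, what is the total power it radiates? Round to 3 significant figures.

P ≈ 0.605 W

Wien's law: T = b/λ_max = 2.898×10⁻³/6.236×10⁻⁶ = 464.721 K.
Lateral area A = 2πrL = 2π×1.36×10⁻³×0.0611 = 5.22108×10⁻⁴ m².
Then P = εσAT⁴ = 0.438×5.670×10⁻⁸×5.22108×10⁻⁴×(464.721)⁴ = 0.605 W.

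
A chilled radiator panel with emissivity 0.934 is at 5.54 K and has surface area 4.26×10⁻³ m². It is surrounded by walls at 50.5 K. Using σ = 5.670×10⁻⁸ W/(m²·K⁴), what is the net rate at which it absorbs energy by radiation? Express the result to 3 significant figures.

Net gain ≈ 1.47×10⁻³ W

Area A = 4.26×10⁻³ m².
Net radiated power P_net = εσA(T⁴ − T₀⁴) = 0.934×5.670×10⁻⁸×4.26×10⁻³×(5.54⁴ − 50.5⁴).
T⁴ − T₀⁴ = 941.974 − 6.50378×10⁶ = -6.50284×10⁶ K⁴, so P_net = -1.47×10⁻³ W — negative, meaning a net gain of 1.47×10⁻³ W.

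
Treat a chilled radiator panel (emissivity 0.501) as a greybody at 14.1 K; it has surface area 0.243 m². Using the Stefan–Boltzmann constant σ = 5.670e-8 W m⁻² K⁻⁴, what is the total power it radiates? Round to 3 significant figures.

Area A = 0.243 m².
P = εσAT⁴ = 0.501 × 5.670×10⁻⁸ × 0.243 × (14.1)⁴ = 2.73×10⁻⁴ W.

P ≈ 2.73×10⁻⁴ W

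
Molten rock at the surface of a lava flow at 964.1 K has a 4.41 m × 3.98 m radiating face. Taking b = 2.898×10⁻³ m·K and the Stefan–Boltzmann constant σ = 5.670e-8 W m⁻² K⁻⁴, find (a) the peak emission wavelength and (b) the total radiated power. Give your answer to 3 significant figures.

λ_max ≈ 3.01 μm; P ≈ 8.60×10⁵ W

(a) λ_max = b/T = 2.898×10⁻³/964.1 = 3.006×10⁻⁶ m = 3.01 μm.
Area A = 4.41 × 3.98 = 17.5518 m².
(b) P = σAT⁴ = 5.670×10⁻⁸×17.5518×(964.1)⁴ = 8.60×10⁵ W.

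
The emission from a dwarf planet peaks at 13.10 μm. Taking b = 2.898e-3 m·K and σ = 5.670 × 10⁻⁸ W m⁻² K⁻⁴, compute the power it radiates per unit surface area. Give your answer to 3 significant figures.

Wien's law: T = b/λ_max = 2.898×10⁻³/1.310×10⁻⁵ = 221.221 K.
Then I = σT⁴ = 5.670×10⁻⁸×(221.221)⁴ = 136 W/m².

I ≈ 136 W/m²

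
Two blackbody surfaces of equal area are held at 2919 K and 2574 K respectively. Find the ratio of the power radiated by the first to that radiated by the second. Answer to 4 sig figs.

With equal areas, P₁/P₂ = (T₁/T₂)⁴ = (2919/2574)⁴ = 1.654.

P₁/P₂ ≈ 1.654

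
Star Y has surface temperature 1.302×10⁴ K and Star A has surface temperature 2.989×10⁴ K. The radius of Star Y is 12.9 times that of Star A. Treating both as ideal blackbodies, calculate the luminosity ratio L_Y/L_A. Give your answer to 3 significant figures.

L_Y/L_A ≈ 5.99

L ∝ R²T⁴, so L_Y/L_A = (R_Y/R_A)²(T_Y/T_A)⁴ = (12.9)² × (1.302×10⁴/2.989×10⁴)⁴ = 166.41 × 0.0360031 = 5.99.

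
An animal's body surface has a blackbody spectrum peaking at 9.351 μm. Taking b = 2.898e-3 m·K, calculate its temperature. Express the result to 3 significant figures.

Wien's law gives T = b/λ_max = (2.898×10⁻³ m·K)/(9.351×10⁻⁶ m) = 310 K.

T ≈ 310 K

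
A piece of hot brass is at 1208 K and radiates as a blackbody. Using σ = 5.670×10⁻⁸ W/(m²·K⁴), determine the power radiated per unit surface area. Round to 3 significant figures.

Stefan–Boltzmann: I = σT⁴ = 5.670×10⁻⁸ × (1208)⁴ = 1.21×10⁵ W/m².

I ≈ 1.21×10⁵ W/m²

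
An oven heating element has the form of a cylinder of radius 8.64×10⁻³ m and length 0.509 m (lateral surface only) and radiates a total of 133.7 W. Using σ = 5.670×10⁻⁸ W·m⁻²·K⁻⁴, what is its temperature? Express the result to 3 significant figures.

T ≈ 540 K

Lateral area A = 2πrL = 2π×8.64×10⁻³×0.509 = 0.0276319 m².
P = σAT⁴ ⇒ T = (P/(σA))^(1/4) = (133.7/(5.670×10⁻⁸×0.0276319))^(1/4) = 540 K.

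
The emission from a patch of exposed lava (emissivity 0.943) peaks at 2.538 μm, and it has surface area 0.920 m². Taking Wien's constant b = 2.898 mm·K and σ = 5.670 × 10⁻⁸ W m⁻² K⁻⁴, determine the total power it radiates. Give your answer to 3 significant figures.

Wien's law: T = b/λ_max = 2.898×10⁻³/2.538×10⁻⁶ = 1141.84 K.
Area A = 0.920 m².
Then P = εσAT⁴ = 0.943×5.670×10⁻⁸×0.920×(1141.84)⁴ = 8.36×10⁴ W.

P ≈ 8.36×10⁴ W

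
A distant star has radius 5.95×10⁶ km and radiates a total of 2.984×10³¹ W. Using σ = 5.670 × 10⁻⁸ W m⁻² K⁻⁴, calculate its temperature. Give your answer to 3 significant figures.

T ≈ 3.30×10⁴ K

Surface area A = 4πR² = 4π(5.95×10⁹ m)² = 4.44881×10²⁰ m².
P = σAT⁴ ⇒ T = (P/(σA))^(1/4) = (2.984×10³¹/(5.670×10⁻⁸×4.44881×10²⁰))^(1/4) = 3.30×10⁴ K.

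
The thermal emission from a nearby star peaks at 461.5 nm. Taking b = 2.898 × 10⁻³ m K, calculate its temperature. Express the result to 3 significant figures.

Wien's law gives T = b/λ_max = (2.898×10⁻³ m·K)/(4.615×10⁻⁷ m) = 6.28×10³ K.

T ≈ 6.28×10³ K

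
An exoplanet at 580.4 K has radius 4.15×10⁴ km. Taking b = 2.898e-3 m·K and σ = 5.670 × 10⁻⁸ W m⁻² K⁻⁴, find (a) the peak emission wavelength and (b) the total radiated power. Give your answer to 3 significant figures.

(a) λ_max = b/T = 2.898×10⁻³/580.4 = 4.993×10⁻⁶ m = 4.99 μm.
Surface area A = 4πR² = 4π(4.15×10⁷ m)² = 2.16424×10¹⁶ m².
(b) P = σAT⁴ = 5.670×10⁻⁸×2.16424×10¹⁶×(580.4)⁴ = 1.39×10²⁰ W.

λ_max ≈ 4.99 μm; P ≈ 1.39×10²⁰ W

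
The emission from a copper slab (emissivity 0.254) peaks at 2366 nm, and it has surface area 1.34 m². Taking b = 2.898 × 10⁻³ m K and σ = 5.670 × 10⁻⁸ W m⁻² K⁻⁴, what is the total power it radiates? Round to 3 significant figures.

P ≈ 4.34×10⁴ W

Wien's law: T = b/λ_max = 2.898×10⁻³/2.366×10⁻⁶ = 1224.85 K.
Area A = 1.34 m².
Then P = εσAT⁴ = 0.254×5.670×10⁻⁸×1.34×(1224.85)⁴ = 4.34×10⁴ W.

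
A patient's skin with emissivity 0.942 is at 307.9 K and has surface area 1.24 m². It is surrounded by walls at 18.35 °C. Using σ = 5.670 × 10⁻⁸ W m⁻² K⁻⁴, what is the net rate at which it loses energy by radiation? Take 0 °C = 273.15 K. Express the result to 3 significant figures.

Net loss ≈ 117 W

Surroundings: T = 18.35 °C + 273.15 = 291.50 K.
Area A = 1.24 m².
Net radiated power P_net = εσA(T⁴ − T₀⁴) = 0.942×5.670×10⁻⁸×1.24×(307.9⁴ − 291.50⁴).
T⁴ − T₀⁴ = 8.98750×10⁹ − 7.22028×10⁹ = 1.76722×10⁹ K⁴, so P_net = 117 W.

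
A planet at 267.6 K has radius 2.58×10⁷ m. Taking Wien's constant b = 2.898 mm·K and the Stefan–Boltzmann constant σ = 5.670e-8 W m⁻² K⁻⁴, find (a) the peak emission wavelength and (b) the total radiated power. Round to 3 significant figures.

(a) λ_max = b/T = 2.898×10⁻³/267.6 = 1.083×10⁻⁵ m = 10.8 μm.
Surface area A = 4πR² = 4π(2.58×10⁷ m)² = 8.36468×10¹⁵ m².
(b) P = σAT⁴ = 5.670×10⁻⁸×8.36468×10¹⁵×(267.6)⁴ = 2.43×10¹⁸ W.

λ_max ≈ 10.8 μm; P ≈ 2.43×10¹⁸ W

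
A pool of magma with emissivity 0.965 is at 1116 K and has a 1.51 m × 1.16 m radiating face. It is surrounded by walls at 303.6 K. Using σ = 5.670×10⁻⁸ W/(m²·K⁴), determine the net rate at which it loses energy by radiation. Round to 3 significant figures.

Area A = 1.51 × 1.16 = 1.7516 m².
Net radiated power P_net = εσA(T⁴ − T₀⁴) = 0.965×5.670×10⁻⁸×1.7516×(1116⁴ − 303.6⁴).
T⁴ − T₀⁴ = 1.55116×10¹² − 8.49585×10⁹ = 1.54266×10¹² K⁴, so P_net = 1.48×10⁵ W.

Net loss ≈ 1.48×10⁵ W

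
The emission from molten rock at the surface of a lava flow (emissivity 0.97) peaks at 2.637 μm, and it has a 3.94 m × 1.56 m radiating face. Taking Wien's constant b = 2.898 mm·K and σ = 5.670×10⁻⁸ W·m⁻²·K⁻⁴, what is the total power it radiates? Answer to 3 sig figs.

P ≈ 4.93×10⁵ W

Wien's law: T = b/λ_max = 2.898×10⁻³/2.637×10⁻⁶ = 1098.98 K.
Area A = 3.94 × 1.56 = 6.1464 m².
Then P = εσAT⁴ = 0.97×5.670×10⁻⁸×6.1464×(1098.98)⁴ = 4.93×10⁵ W.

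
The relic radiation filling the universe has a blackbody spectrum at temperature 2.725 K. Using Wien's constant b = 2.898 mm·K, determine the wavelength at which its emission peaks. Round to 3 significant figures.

Wien's displacement law: λ_max = b/T = (2.898×10⁻³ m·K)/(2.725 K) = 1.063×10⁻³ m.
That is 1.06×10⁻³ m, in the microwave range.

λ_max ≈ 1.06×10⁻³ m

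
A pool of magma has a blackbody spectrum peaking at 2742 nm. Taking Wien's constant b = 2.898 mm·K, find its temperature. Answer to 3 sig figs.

T ≈ 1.06×10³ K

Wien's law gives T = b/λ_max = (2.898×10⁻³ m·K)/(2.742×10⁻⁶ m) = 1.06×10³ K.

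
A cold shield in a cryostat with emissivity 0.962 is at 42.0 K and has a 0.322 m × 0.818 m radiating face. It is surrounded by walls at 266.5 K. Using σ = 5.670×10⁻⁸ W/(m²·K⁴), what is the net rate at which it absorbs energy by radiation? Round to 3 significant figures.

Area A = 0.322 × 0.818 = 0.263396 m².
Net radiated power P_net = εσA(T⁴ − T₀⁴) = 0.962×5.670×10⁻⁸×0.263396×(42.0⁴ − 266.5⁴).
T⁴ − T₀⁴ = 3.11170×10⁶ − 5.04416×10⁹ = -5.04105×10⁹ K⁴, so P_net = -72.4 W — negative, meaning a net gain of 72.4 W.

Net gain ≈ 72.4 W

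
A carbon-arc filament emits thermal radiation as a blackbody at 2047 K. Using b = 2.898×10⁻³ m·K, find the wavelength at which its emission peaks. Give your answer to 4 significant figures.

Wien's displacement law: λ_max = b/T = (2.898×10⁻³ m·K)/(2047 K) = 1.4157×10⁻⁶ m.
That is 1416 nm, in the infrared range.

λ_max ≈ 1416 nm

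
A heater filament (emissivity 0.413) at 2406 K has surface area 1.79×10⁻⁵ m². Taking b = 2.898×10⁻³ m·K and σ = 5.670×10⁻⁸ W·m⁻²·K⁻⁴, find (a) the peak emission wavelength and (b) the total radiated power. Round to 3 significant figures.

λ_max ≈ 1.20×10³ nm; P ≈ 14.0 W

(a) λ_max = b/T = 2.898×10⁻³/2406 = 1.204×10⁻⁶ m = 1.20×10³ nm.
Area A = 1.79×10⁻⁵ m².
(b) P = εσAT⁴ = 0.413×5.670×10⁻⁸×1.79×10⁻⁵×(2406)⁴ = 14.0 W.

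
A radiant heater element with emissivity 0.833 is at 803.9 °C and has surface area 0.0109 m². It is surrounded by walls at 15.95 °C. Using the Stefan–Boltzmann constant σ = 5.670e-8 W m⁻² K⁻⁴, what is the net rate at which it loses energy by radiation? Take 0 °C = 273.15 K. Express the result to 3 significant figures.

Net loss ≈ 689 W

T = 803.9 °C + 273.15 = 1077.05 K.
Surroundings: T = 15.95 °C + 273.15 = 289.10 K.
Area A = 0.0109 m².
Net radiated power P_net = εσA(T⁴ − T₀⁴) = 0.833×5.670×10⁻⁸×0.0109×(1077.05⁴ − 289.10⁴).
T⁴ − T₀⁴ = 1.34569×10¹² − 6.98542×10⁹ = 1.33870×10¹² K⁴, so P_net = 689 W.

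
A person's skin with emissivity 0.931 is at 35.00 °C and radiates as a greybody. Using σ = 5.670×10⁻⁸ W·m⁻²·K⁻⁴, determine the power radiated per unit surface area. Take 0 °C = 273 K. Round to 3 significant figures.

I ≈ 475 W/m²

T = 35.00 °C + 273 = 308.00 K.
Stefan–Boltzmann: I = εσT⁴ = 0.931 × 5.670×10⁻⁸ × (308.00)⁴ = 475 W/m².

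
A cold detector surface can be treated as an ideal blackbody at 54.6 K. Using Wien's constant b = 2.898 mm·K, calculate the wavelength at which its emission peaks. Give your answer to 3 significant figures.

Wien's displacement law: λ_max = b/T = (2.898×10⁻³ m·K)/(54.6 K) = 5.308×10⁻⁵ m.
That is 53.1 μm, in the infrared range.

λ_max ≈ 53.1 μm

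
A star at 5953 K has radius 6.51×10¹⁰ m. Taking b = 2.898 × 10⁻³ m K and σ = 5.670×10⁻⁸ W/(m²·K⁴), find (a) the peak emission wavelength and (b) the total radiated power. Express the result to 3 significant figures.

(a) λ_max = b/T = 2.898×10⁻³/5953 = 4.868×10⁻⁷ m = 487 nm.
Surface area A = 4πR² = 4π(6.51×10¹⁰ m)² = 5.32564×10²² m².
(b) P = σAT⁴ = 5.670×10⁻⁸×5.32564×10²²×(5953)⁴ = 3.79×10³⁰ W.

λ_max ≈ 487 nm; P ≈ 3.79×10³⁰ W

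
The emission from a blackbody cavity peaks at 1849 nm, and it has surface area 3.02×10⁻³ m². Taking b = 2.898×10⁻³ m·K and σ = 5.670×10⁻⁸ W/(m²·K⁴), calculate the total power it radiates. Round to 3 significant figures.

Wien's law: T = b/λ_max = 2.898×10⁻³/1.849×10⁻⁶ = 1567.33 K.
Area A = 3.02×10⁻³ m².
Then P = σAT⁴ = 5.670×10⁻⁸×3.02×10⁻³×(1567.33)⁴ = 1.03×10³ W.

P ≈ 1.03×10³ W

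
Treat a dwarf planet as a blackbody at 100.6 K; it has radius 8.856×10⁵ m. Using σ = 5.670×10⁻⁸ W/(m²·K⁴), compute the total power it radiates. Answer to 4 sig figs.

Surface area A = 4πR² = 4π(8.856×10⁵ m)² = 9.85565×10¹² m².
P = σAT⁴ = 5.670×10⁻⁸ × 9.85565×10¹² × (100.6)⁴ = 5.723×10¹³ W.

P ≈ 5.723×10¹³ W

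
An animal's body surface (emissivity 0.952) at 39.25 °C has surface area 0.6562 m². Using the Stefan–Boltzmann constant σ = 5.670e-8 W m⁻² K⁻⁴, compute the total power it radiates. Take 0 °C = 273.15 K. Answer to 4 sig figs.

P ≈ 337.4 W

T = 39.25 °C + 273.15 = 312.40 K.
Area A = 0.6562 m².
P = εσAT⁴ = 0.952 × 5.670×10⁻⁸ × 0.6562 × (312.40)⁴ = 337.4 W.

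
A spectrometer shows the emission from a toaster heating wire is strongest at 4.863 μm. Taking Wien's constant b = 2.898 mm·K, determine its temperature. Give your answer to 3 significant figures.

Wien's law gives T = b/λ_max = (2.898×10⁻³ m·K)/(4.863×10⁻⁶ m) = 596 K.

T ≈ 596 K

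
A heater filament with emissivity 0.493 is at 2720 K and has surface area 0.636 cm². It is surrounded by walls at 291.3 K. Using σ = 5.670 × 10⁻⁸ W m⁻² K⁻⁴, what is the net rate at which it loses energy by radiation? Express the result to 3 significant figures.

Net loss ≈ 97.3 W

Area A = 0.636 cm² = 6.36×10⁻⁵ m².
Net radiated power P_net = εσA(T⁴ − T₀⁴) = 0.493×5.670×10⁻⁸×6.36×10⁻⁵×(2720⁴ − 291.3⁴).
T⁴ − T₀⁴ = 5.47363×10¹³ − 7.20049×10⁹ = 5.47291×10¹³ K⁴, so P_net = 97.3 W.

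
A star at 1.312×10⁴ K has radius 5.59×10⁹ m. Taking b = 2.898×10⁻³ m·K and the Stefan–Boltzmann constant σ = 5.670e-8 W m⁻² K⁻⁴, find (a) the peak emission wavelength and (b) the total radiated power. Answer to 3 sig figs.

(a) λ_max = b/T = 2.898×10⁻³/1.312×10⁴ = 2.209×10⁻⁷ m = 221 nm.
Surface area A = 4πR² = 4π(5.59×10⁹ m)² = 3.92675×10²⁰ m².
(b) P = σAT⁴ = 5.670×10⁻⁸×3.92675×10²⁰×(1.312×10⁴)⁴ = 6.60×10²⁹ W.

λ_max ≈ 221 nm; P ≈ 6.60×10²⁹ W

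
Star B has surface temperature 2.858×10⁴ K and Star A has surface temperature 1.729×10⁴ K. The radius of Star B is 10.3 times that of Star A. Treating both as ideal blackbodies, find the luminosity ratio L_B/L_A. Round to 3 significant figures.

L_B/L_A ≈ 792

L ∝ R²T⁴, so L_B/L_A = (R_B/R_A)²(T_B/T_A)⁴ = (10.3)² × (2.858×10⁴/1.729×10⁴)⁴ = 106.09 × 7.46567 = 792.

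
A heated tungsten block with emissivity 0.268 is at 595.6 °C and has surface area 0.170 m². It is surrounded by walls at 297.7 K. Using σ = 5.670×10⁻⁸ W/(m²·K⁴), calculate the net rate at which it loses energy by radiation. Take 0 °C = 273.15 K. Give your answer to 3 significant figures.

Net loss ≈ 1.45×10³ W

T = 595.6 °C + 273.15 = 868.75 K.
Area A = 0.170 m².
Net radiated power P_net = εσA(T⁴ − T₀⁴) = 0.268×5.670×10⁻⁸×0.170×(868.75⁴ − 297.7⁴).
T⁴ − T₀⁴ = 5.69612×10¹¹ − 7.85444×10⁹ = 5.61758×10¹¹ K⁴, so P_net = 1.45×10³ W.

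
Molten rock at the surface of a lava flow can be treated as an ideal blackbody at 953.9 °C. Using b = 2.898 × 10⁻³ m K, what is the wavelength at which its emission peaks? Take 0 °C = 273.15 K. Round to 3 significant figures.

T = 953.9 °C + 273.15 = 1227.05 K.
Wien's displacement law: λ_max = b/T = (2.898×10⁻³ m·K)/(1227.05 K) = 2.362×10⁻⁶ m.
That is 2.36×10³ nm, in the infrared range.

λ_max ≈ 2.36×10³ nm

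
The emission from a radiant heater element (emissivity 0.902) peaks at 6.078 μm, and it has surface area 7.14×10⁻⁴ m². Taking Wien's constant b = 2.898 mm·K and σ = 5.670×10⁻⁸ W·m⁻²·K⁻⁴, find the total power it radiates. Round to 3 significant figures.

P ≈ 1.89 W

Wien's law: T = b/λ_max = 2.898×10⁻³/6.078×10⁻⁶ = 476.802 K.
Area A = 7.14×10⁻⁴ m².
Then P = εσAT⁴ = 0.902×5.670×10⁻⁸×7.14×10⁻⁴×(476.802)⁴ = 1.89 W.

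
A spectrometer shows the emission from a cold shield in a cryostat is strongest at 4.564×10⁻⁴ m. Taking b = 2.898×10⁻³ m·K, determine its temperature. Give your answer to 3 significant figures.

T ≈ 6.35 K

Wien's law gives T = b/λ_max = (2.898×10⁻³ m·K)/(4.564×10⁻⁴ m) = 6.35 K.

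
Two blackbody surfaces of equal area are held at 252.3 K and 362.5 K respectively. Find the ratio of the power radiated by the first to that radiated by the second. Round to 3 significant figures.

With equal areas, P₁/P₂ = (T₁/T₂)⁴ = (252.3/362.5)⁴ = 0.235.

P₁/P₂ ≈ 0.235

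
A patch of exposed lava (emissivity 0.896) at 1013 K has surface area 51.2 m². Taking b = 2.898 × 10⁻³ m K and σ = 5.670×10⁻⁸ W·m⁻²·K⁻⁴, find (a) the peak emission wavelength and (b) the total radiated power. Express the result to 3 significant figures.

(a) λ_max = b/T = 2.898×10⁻³/1013 = 2.861×10⁻⁶ m = 2.86 μm.
Area A = 51.2 m².
(b) P = εσAT⁴ = 0.896×5.670×10⁻⁸×51.2×(1013)⁴ = 2.74×10⁶ W.

λ_max ≈ 2.86 μm; P ≈ 2.74×10⁶ W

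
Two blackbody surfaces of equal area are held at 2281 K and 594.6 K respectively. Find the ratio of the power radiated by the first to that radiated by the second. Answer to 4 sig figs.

With equal areas, P₁/P₂ = (T₁/T₂)⁴ = (2281/594.6)⁴ = 216.6.

P₁/P₂ ≈ 216.6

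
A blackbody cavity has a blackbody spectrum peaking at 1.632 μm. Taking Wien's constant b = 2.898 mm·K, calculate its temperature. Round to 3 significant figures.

T ≈ 1.78×10³ K

Wien's law gives T = b/λ_max = (2.898×10⁻³ m·K)/(1.632×10⁻⁶ m) = 1.78×10³ K.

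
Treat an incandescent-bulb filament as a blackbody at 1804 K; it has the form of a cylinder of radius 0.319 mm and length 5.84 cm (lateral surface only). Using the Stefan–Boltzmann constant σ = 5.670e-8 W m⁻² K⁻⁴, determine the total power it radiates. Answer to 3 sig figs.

P ≈ 70.3 W

Lateral area A = 2πrL = 2π×3.19×10⁻⁴×0.0584 = 1.17053×10⁻⁴ m².
P = σAT⁴ = 5.670×10⁻⁸ × 1.17053×10⁻⁴ × (1804)⁴ = 70.3 W.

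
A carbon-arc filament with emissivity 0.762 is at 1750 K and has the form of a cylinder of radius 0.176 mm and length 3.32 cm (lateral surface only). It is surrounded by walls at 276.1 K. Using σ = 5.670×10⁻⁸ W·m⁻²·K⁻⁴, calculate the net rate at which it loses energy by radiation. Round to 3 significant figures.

Net loss ≈ 14.9 W

Lateral area A = 2πrL = 2π×1.76×10⁻⁴×0.0332 = 3.67139×10⁻⁵ m².
Net radiated power P_net = εσA(T⁴ − T₀⁴) = 0.762×5.670×10⁻⁸×3.67139×10⁻⁵×(1750⁴ − 276.1⁴).
T⁴ − T₀⁴ = 9.37891×10¹² − 5.81120×10⁹ = 9.37310×10¹² K⁴, so P_net = 14.9 W.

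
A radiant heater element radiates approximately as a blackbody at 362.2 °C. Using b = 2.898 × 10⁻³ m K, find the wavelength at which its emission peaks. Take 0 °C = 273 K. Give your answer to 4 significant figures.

λ_max ≈ 4.562 μm

T = 362.2 °C + 273 = 635.2 K.
Wien's displacement law: λ_max = b/T = (2.898×10⁻³ m·K)/(635.2 K) = 4.5623×10⁻⁶ m.
That is 4.562 μm, in the infrared range.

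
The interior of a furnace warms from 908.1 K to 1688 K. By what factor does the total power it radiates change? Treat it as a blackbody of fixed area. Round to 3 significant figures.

P ∝ T⁴, so P₂/P₁ = (T₂/T₁)⁴ = (1688/908.1)⁴ = (1.85883)⁴ = 11.9.

P₂/P₁ ≈ 11.9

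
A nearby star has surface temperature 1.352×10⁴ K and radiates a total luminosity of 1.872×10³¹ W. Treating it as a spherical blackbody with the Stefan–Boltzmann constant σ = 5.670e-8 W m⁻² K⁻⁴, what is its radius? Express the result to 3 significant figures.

L = 4πR²σT⁴ ⇒ R = √(L/(4πσT⁴)).
σT⁴ = 1.89448×10⁹ W/m², so R = √(1.872×10³¹/(4π×1.89448×10⁹)) = 2.80×10¹⁰ m.

R ≈ 2.80×10¹⁰ m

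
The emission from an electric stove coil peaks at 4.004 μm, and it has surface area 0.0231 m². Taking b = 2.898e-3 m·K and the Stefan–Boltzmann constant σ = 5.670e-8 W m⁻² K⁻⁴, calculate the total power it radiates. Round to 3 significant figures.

Wien's law: T = b/λ_max = 2.898×10⁻³/4.004×10⁻⁶ = 723.776 K.
Area A = 0.0231 m².
Then P = σAT⁴ = 5.670×10⁻⁸×0.0231×(723.776)⁴ = 359 W.

P ≈ 359 W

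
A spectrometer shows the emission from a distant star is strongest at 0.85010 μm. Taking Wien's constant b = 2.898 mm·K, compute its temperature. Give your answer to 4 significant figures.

T ≈ 3409 K

Wien's law gives T = b/λ_max = (2.898×10⁻³ m·K)/(8.5010×10⁻⁷ m) = 3409 K.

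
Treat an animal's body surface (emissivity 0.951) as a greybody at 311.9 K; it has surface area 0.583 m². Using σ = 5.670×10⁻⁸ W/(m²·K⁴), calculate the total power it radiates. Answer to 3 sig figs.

P ≈ 298 W

Area A = 0.583 m².
P = εσAT⁴ = 0.951 × 5.670×10⁻⁸ × 0.583 × (311.9)⁴ = 298 W.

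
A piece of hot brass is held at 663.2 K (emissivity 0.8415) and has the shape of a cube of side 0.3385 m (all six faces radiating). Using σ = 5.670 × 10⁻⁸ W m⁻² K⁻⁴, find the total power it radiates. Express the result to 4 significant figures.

P ≈ 6346 W

Area A = 6s² = 6×(0.3385 m)² = 0.687494 m².
P = εσAT⁴ = 0.8415 × 5.670×10⁻⁸ × 0.687494 × (663.2)⁴ = 6346 W.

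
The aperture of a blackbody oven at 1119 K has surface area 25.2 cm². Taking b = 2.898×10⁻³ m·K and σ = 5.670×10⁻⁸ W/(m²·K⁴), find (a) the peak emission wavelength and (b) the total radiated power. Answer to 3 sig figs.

(a) λ_max = b/T = 2.898×10⁻³/1119 = 2.590×10⁻⁶ m = 2.59×10³ nm.
Area A = 25.2 cm² = 2.52×10⁻³ m².
(b) P = σAT⁴ = 5.670×10⁻⁸×2.52×10⁻³×(1119)⁴ = 224 W.

λ_max ≈ 2.59×10³ nm; P ≈ 224 W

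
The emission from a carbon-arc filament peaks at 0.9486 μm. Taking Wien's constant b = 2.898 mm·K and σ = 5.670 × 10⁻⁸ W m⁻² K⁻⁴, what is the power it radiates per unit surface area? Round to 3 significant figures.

Wien's law: T = b/λ_max = 2.898×10⁻³/9.486×10⁻⁷ = 3055.03 K.
Then I = σT⁴ = 5.670×10⁻⁸×(3055.03)⁴ = 4.94×10⁶ W/m².

I ≈ 4.94×10⁶ W/m²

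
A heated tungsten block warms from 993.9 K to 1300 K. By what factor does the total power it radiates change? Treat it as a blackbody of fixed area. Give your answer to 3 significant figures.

P ∝ T⁴, so P₂/P₁ = (T₂/T₁)⁴ = (1300/993.9)⁴ = (1.30798)⁴ = 2.93.

P₂/P₁ ≈ 2.93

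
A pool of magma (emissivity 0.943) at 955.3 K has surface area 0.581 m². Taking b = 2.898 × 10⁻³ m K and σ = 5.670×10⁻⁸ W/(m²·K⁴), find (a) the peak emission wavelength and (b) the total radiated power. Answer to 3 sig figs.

λ_max ≈ 3.03 μm; P ≈ 2.59×10⁴ W

(a) λ_max = b/T = 2.898×10⁻³/955.3 = 3.034×10⁻⁶ m = 3.03 μm.
Area A = 0.581 m².
(b) P = εσAT⁴ = 0.943×5.670×10⁻⁸×0.581×(955.3)⁴ = 2.59×10⁴ W.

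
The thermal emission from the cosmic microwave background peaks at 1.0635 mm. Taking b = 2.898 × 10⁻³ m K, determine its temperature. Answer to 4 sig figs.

Wien's law gives T = b/λ_max = (2.898×10⁻³ m·K)/(1.0635×10⁻³ m) = 2.725 K.

T ≈ 2.725 K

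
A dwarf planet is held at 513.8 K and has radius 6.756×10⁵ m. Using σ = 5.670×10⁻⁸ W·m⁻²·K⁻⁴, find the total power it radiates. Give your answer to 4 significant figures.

P ≈ 2.266×10¹⁶ W

Surface area A = 4πR² = 4π(6.756×10⁵ m)² = 5.73574×10¹² m².
P = σAT⁴ = 5.670×10⁻⁸ × 5.73574×10¹² × (513.8)⁴ = 2.266×10¹⁶ W.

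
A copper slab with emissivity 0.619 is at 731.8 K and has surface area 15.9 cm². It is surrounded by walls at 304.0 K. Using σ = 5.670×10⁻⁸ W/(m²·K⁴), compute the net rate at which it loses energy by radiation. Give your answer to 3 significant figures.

Area A = 15.9 cm² = 1.59×10⁻³ m².
Net radiated power P_net = εσA(T⁴ − T₀⁴) = 0.619×5.670×10⁻⁸×1.59×10⁻³×(731.8⁴ − 304.0⁴).
T⁴ − T₀⁴ = 2.86794×10¹¹ − 8.54072×10⁹ = 2.78253×10¹¹ K⁴, so P_net = 15.5 W.

Net loss ≈ 15.5 W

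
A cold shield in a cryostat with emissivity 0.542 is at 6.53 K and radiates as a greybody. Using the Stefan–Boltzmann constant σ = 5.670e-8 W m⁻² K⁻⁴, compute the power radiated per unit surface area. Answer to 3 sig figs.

Stefan–Boltzmann: I = εσT⁴ = 0.542 × 5.670×10⁻⁸ × (6.53)⁴ = 5.59×10⁻⁵ W/m².

I ≈ 5.59×10⁻⁵ W/m²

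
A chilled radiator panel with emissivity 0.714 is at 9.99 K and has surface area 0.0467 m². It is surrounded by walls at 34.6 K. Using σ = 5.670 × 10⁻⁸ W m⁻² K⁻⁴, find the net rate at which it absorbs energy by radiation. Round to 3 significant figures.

Net gain ≈ 2.69×10⁻³ W

Area A = 0.0467 m².
Net radiated power P_net = εσA(T⁴ − T₀⁴) = 0.714×5.670×10⁻⁸×0.0467×(9.99⁴ − 34.6⁴).
T⁴ − T₀⁴ = 9960.06 − 1.43319×10⁶ = -1.42323×10⁶ K⁴, so P_net = -2.69×10⁻³ W — negative, meaning a net gain of 2.69×10⁻³ W.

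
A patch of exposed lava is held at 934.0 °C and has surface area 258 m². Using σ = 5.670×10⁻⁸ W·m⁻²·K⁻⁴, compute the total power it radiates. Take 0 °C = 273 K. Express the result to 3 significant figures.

T = 934.0 °C + 273 = 1207.0 K.
Area A = 258 m².
P = σAT⁴ = 5.670×10⁻⁸ × 258 × (1207.0)⁴ = 3.10×10⁷ W.

P ≈ 3.10×10⁷ W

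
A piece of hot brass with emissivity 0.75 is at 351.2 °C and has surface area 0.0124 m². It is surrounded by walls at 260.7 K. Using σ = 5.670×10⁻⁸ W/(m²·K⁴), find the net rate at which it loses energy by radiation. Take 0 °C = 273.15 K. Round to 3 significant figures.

T = 351.2 °C + 273.15 = 624.35 K.
Area A = 0.0124 m².
Net radiated power P_net = εσA(T⁴ − T₀⁴) = 0.75×5.670×10⁻⁸×0.0124×(624.35⁴ − 260.7⁴).
T⁴ − T₀⁴ = 1.51954×10¹¹ − 4.61917×10⁹ = 1.47335×10¹¹ K⁴, so P_net = 77.7 W.

Net loss ≈ 77.7 W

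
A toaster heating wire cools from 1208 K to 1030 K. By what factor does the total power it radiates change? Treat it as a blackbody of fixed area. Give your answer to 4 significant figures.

P₂/P₁ ≈ 0.5285

P ∝ T⁴, so P₂/P₁ = (T₂/T₁)⁴ = (1030/1208)⁴ = (0.852649)⁴ = 0.5285.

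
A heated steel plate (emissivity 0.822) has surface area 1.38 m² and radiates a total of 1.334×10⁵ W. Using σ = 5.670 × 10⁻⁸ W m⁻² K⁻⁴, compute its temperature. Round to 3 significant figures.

T ≈ 1.20×10³ K

Area A = 1.38 m².
P = εσAT⁴ ⇒ T = (P/(εσA))^(1/4) = (1.334×10⁵/(0.822×5.670×10⁻⁸×1.38))^(1/4) = 1.20×10³ K.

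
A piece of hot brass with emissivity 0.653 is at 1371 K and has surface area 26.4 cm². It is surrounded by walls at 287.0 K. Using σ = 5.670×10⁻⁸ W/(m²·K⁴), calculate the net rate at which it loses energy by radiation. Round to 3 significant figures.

Net loss ≈ 345 W

Area A = 26.4 cm² = 2.64×10⁻³ m².
Net radiated power P_net = εσA(T⁴ − T₀⁴) = 0.653×5.670×10⁻⁸×2.64×10⁻³×(1371⁴ − 287.0⁴).
T⁴ − T₀⁴ = 3.53305×10¹² − 6.78465×10⁹ = 3.52627×10¹² K⁴, so P_net = 345 W.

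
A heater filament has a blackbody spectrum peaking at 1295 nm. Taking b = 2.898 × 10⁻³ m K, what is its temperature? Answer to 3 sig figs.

T ≈ 2.24×10³ K

Wien's law gives T = b/λ_max = (2.898×10⁻³ m·K)/(1.295×10⁻⁶ m) = 2.24×10³ K.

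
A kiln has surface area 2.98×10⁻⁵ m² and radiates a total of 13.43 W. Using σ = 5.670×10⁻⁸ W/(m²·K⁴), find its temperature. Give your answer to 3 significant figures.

Area A = 2.98×10⁻⁵ m².
P = σAT⁴ ⇒ T = (P/(σA))^(1/4) = (13.43/(5.670×10⁻⁸×2.98×10⁻⁵))^(1/4) = 1.68×10³ K.

T ≈ 1.68×10³ K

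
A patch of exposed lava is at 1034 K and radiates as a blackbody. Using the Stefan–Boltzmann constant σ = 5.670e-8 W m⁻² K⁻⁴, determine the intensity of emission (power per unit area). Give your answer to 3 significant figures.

Stefan–Boltzmann: I = σT⁴ = 5.670×10⁻⁸ × (1034)⁴ = 6.48×10⁴ W/m².

I ≈ 6.48×10⁴ W/m²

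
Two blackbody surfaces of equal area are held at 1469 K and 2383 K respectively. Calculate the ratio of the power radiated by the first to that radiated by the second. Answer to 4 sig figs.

P₁/P₂ ≈ 0.1444

With equal areas, P₁/P₂ = (T₁/T₂)⁴ = (1469/2383)⁴ = 0.1444.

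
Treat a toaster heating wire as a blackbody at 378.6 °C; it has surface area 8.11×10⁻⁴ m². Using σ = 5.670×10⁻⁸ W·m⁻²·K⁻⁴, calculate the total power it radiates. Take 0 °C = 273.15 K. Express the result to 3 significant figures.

T = 378.6 °C + 273.15 = 651.75 K.
Area A = 8.11×10⁻⁴ m².
P = σAT⁴ = 5.670×10⁻⁸ × 8.11×10⁻⁴ × (651.75)⁴ = 8.30 W.

P ≈ 8.30 W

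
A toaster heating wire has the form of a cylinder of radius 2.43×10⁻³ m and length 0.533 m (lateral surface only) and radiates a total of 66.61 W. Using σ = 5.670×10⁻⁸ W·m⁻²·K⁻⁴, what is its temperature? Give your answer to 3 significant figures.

Lateral area A = 2πrL = 2π×2.43×10⁻³×0.533 = 8.13792×10⁻³ m².
P = σAT⁴ ⇒ T = (P/(σA))^(1/4) = (66.61/(5.670×10⁻⁸×8.13792×10⁻³))^(1/4) = 616 K.

T ≈ 616 K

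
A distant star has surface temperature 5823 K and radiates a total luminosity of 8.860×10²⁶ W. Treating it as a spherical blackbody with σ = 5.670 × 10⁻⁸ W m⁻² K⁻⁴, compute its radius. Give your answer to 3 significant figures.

L = 4πR²σT⁴ ⇒ R = √(L/(4πσT⁴)).
σT⁴ = 6.51884×10⁷ W/m², so R = √(8.860×10²⁶/(4π×6.51884×10⁷)) = 1.04×10⁹ m.

R ≈ 1.04×10⁹ m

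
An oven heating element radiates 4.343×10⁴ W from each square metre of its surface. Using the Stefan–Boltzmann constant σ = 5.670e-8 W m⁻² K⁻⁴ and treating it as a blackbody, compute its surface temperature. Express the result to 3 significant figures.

I = σT⁴, so T = (I/σ)^(1/4) = (4.343×10⁴/(5.670×10⁻⁸))^(1/4) = 936 K.

T ≈ 936 K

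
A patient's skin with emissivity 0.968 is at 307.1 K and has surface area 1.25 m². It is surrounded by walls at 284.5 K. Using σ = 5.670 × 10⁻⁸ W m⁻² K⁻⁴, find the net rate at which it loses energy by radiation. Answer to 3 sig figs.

Area A = 1.25 m².
Net radiated power P_net = εσA(T⁴ − T₀⁴) = 0.968×5.670×10⁻⁸×1.25×(307.1⁴ − 284.5⁴).
T⁴ − T₀⁴ = 8.89445×10⁹ − 6.55132×10⁹ = 2.34313×10⁹ K⁴, so P_net = 161 W.

Net loss ≈ 161 W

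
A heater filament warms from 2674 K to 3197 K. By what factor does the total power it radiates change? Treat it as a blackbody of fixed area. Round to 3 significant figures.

P ∝ T⁴, so P₂/P₁ = (T₂/T₁)⁴ = (3197/2674)⁴ = (1.19559)⁴ = 2.04.

P₂/P₁ ≈ 2.04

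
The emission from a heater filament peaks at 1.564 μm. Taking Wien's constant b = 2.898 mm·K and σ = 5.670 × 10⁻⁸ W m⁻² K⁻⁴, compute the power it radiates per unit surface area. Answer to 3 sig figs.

I ≈ 6.68×10⁵ W/m²

Wien's law: T = b/λ_max = 2.898×10⁻³/1.564×10⁻⁶ = 1852.94 K.
Then I = σT⁴ = 5.670×10⁻⁸×(1852.94)⁴ = 6.68×10⁵ W/m².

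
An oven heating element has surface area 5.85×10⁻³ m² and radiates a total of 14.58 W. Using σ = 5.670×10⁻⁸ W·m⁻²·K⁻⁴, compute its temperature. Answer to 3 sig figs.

T ≈ 458 K

Area A = 5.85×10⁻³ m².
P = σAT⁴ ⇒ T = (P/(σA))^(1/4) = (14.58/(5.670×10⁻⁸×5.85×10⁻³))^(1/4) = 458 K.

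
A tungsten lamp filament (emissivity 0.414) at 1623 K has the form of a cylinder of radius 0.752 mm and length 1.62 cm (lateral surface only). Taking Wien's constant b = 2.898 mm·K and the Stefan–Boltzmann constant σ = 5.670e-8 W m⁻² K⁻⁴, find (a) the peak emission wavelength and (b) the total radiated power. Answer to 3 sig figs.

λ_max ≈ 1.79×10³ nm; P ≈ 12.5 W

(a) λ_max = b/T = 2.898×10⁻³/1623 = 1.786×10⁻⁶ m = 1.79×10³ nm.
Lateral area A = 2πrL = 2π×7.52×10⁻⁴×0.0162 = 7.65443×10⁻⁵ m².
(b) P = εσAT⁴ = 0.414×5.670×10⁻⁸×7.65443×10⁻⁵×(1623)⁴ = 12.5 W.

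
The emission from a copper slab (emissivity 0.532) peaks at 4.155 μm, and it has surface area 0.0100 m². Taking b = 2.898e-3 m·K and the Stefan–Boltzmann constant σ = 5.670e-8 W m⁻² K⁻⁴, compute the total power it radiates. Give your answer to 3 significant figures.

P ≈ 71.4 W

Wien's law: T = b/λ_max = 2.898×10⁻³/4.155×10⁻⁶ = 697.473 K.
Area A = 0.0100 m².
Then P = εσAT⁴ = 0.532×5.670×10⁻⁸×0.0100×(697.473)⁴ = 71.4 W.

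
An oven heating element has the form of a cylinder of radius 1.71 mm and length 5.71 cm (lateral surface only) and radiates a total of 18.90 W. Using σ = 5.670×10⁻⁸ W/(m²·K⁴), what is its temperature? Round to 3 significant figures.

Lateral area A = 2πrL = 2π×1.71×10⁻³×0.0571 = 6.13496×10⁻⁴ m².
P = σAT⁴ ⇒ T = (P/(σA))^(1/4) = (18.90/(5.670×10⁻⁸×6.13496×10⁻⁴))^(1/4) = 859 K.

T ≈ 859 K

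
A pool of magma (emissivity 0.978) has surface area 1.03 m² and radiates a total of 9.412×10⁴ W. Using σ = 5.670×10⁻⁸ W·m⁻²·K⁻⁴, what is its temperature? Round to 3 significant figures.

T ≈ 1.13×10³ K

Area A = 1.03 m².
P = εσAT⁴ ⇒ T = (P/(εσA))^(1/4) = (9.412×10⁴/(0.978×5.670×10⁻⁸×1.03))^(1/4) = 1.13×10³ K.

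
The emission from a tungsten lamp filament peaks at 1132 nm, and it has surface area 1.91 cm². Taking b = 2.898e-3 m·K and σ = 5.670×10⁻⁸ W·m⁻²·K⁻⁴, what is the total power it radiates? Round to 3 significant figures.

P ≈ 465 W

Wien's law: T = b/λ_max = 2.898×10⁻³/1.132×10⁻⁶ = 2560.07 K.
Area A = 1.91 cm² = 1.91×10⁻⁴ m².
Then P = σAT⁴ = 5.670×10⁻⁸×1.91×10⁻⁴×(2560.07)⁴ = 465 W.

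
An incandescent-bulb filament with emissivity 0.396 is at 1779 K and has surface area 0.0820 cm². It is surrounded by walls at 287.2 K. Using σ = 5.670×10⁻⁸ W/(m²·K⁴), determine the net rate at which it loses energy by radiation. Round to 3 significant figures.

Net loss ≈ 1.84 W

Area A = 0.0820 cm² = 8.20×10⁻⁶ m².
Net radiated power P_net = εσA(T⁴ − T₀⁴) = 0.396×5.670×10⁻⁸×8.20×10⁻⁶×(1779⁴ − 287.2⁴).
T⁴ − T₀⁴ = 1.00162×10¹³ − 6.80358×10⁹ = 1.00094×10¹³ K⁴, so P_net = 1.84 W.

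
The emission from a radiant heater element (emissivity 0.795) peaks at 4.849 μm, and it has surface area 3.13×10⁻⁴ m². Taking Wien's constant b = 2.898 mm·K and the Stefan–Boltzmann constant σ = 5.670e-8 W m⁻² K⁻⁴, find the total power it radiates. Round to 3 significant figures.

P ≈ 1.80 W

Wien's law: T = b/λ_max = 2.898×10⁻³/4.849×10⁻⁶ = 597.649 K.
Area A = 3.13×10⁻⁴ m².
Then P = εσAT⁴ = 0.795×5.670×10⁻⁸×3.13×10⁻⁴×(597.649)⁴ = 1.80 W.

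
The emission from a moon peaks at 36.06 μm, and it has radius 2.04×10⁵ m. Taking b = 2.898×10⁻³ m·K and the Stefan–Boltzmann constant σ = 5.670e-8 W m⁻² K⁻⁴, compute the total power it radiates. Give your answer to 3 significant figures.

P ≈ 1.24×10¹² W

Wien's law: T = b/λ_max = 2.898×10⁻³/3.606×10⁻⁵ = 80.3661 K.
Surface area A = 4πR² = 4π(2.04×10⁵ m)² = 5.22962×10¹¹ m².
Then P = σAT⁴ = 5.670×10⁻⁸×5.22962×10¹¹×(80.3661)⁴ = 1.24×10¹² W.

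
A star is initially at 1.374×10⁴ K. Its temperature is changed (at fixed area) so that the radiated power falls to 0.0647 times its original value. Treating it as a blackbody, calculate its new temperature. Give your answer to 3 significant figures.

P ∝ T⁴, so T₂/T₁ = (P₂/P₁)^(1/4) = (0.0647)^(1/4) = 0.504343.
T₂ = 1.374×10⁴ × 0.504343 = 6.93×10³ K.

T₂ ≈ 6.93×10³ K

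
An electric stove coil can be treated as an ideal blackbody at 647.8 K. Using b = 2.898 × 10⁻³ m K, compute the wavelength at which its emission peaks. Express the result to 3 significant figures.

λ_max ≈ 4.47 μm

Wien's displacement law: λ_max = b/T = (2.898×10⁻³ m·K)/(647.8 K) = 4.474×10⁻⁶ m.
That is 4.47 μm, in the infrared range.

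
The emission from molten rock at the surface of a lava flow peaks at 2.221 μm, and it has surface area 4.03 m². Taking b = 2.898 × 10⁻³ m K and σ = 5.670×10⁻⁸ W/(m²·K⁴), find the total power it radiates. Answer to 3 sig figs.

P ≈ 6.62×10⁵ W

Wien's law: T = b/λ_max = 2.898×10⁻³/2.221×10⁻⁶ = 1304.82 K.
Area A = 4.03 m².
Then P = σAT⁴ = 5.670×10⁻⁸×4.03×(1304.82)⁴ = 6.62×10⁵ W.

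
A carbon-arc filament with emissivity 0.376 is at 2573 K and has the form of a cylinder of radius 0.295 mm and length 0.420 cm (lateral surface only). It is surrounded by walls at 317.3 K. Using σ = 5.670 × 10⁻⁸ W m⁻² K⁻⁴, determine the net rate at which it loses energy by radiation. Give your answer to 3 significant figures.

Net loss ≈ 7.27 W

Lateral area A = 2πrL = 2π×2.95×10⁻⁴×4.20×10⁻³ = 7.78487×10⁻⁶ m².
Net radiated power P_net = εσA(T⁴ − T₀⁴) = 0.376×5.670×10⁻⁸×7.78487×10⁻⁶×(2573⁴ − 317.3⁴).
T⁴ − T₀⁴ = 4.38288×10¹³ − 1.01363×10¹⁰ = 4.38187×10¹³ K⁴, so P_net = 7.27 W.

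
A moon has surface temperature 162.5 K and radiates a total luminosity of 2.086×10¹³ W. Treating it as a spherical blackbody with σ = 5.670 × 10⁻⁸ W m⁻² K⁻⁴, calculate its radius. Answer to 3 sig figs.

L = 4πR²σT⁴ ⇒ R = √(L/(4πσT⁴)).
σT⁴ = 39.5363 W/m², so R = √(2.086×10¹³/(4π×39.5363)) = 2.05×10⁵ m.

R ≈ 2.05×10⁵ m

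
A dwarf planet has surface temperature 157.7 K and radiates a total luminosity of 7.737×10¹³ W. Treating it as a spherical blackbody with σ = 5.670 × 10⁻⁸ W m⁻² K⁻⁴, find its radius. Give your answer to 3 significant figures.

R ≈ 4.19×10⁵ m

L = 4πR²σT⁴ ⇒ R = √(L/(4πσT⁴)).
σT⁴ = 35.0679 W/m², so R = √(7.737×10¹³/(4π×35.0679)) = 4.19×10⁵ m.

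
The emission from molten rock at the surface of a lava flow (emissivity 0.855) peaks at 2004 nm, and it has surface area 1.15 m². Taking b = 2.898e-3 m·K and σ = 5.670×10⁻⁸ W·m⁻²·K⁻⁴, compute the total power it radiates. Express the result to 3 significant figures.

Wien's law: T = b/λ_max = 2.898×10⁻³/2.004×10⁻⁶ = 1446.11 K.
Area A = 1.15 m².
Then P = εσAT⁴ = 0.855×5.670×10⁻⁸×1.15×(1446.11)⁴ = 2.44×10⁵ W.

P ≈ 2.44×10⁵ W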